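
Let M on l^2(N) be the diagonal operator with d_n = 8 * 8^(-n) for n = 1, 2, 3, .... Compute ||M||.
||M|| = 1 (attained at n = 1)

For M diagonal, ||M|| = sup_n |d_n|. The sequence d_n = 8 * 8^(-n) is positive and strictly decreasing (ratio 8^(-1) < 1), so the supremum is d_1 = 8/8 = 1. Hence ||M|| = 1.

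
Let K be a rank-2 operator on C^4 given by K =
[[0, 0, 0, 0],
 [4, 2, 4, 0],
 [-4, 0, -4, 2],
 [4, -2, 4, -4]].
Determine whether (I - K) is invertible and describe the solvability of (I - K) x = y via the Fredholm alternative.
(I - K) is invertible (det(I - K) = -1 ≠ 0), so for every y in C^4 the equation (I - K) x = y has a unique solution.

K has rank 2 and factors as K = U V^T = u1 v1^T + u2 v2^T with u1 = (0, -2, 2, -2), v1 = (-2, 0, -2, 1), u2 = (0, 1, 0, -1), v2 = (0, 2, 0, 2) (multiplying out reproduces the displayed K). The nonzero eigenvalues of U V^T coincide with those of the 2 x 2 matrix G = V^T U = [[v1·u1, v1·u2], [v2·u1, v2·u2]] = [[-6, -1], [-8, 0]], and by the Sylvester determinant identity det(I_4 - U V^T) = det(I_2 - V^T U) = det([[7, 1], [8, 1]]) = (7)(1) - (1)(8) = -1. (Direct check: I - K =
[[1, 0, 0, 0],
 [-4, -1, -4, 0],
 [4, 0, 5, -2],
 [-4, 2, -4, 5]]
has determinant -1.) The finite-dimensional Fredholm alternative says: either (I - K) is invertible, or ker(I - K) ≠ {0} and then range(I - K) = ker((I - K)^*)^⊥, with dim ker(I - K) = dim ker((I - K)^*). Since det(I - K) ≠ 0, 1 is not an eigenvalue of K and ker(I - K) = {0}, so we are in the first case: for every y there is a unique x = (I - K)^(-1) y. (Explicitly, by the Woodbury identity, (I - U V^T)^(-1) = I + U (I_2 - G)^(-1) V^T.)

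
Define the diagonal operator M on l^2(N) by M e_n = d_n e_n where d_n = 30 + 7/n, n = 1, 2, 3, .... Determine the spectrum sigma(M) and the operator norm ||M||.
sigma(M) = {30 + 7/n : n ≥ 1} ∪ {30}; ||M|| = 37

A bounded diagonal operator on l^2 with diagonal entries d_n has spectrum equal to the closure of {d_n : n ≥ 1}: every d_n is an eigenvalue (with eigenvector e_n), so {d_n} ⊂ sigma(M); the spectrum is closed, so its closure is too; and for lambda not in the closure, (M - lambda I) has bounded inverse (the diagonal entries 1/(d_n - lambda) are bounded). For our sequence d_n = 30 + 7/n, n = 1, 2, 3, ...:
  - {d_n} = {30 + 7/n : n ≥ 1}; the only limit point is 30
  - closure = {30 + 7/n : n ≥ 1} ∪ {30}
For the norm: a diagonal operator has ||M|| = sup_n |d_n|. Here d_n = 30 + 7/n is positive and decreasing, so sup_n |d_n| = d_1 = 30 + 7 = 37. So ||M|| = 37.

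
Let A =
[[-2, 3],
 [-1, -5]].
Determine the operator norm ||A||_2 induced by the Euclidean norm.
||A||_2 = sqrt((39 + sqrt(845))/2) ≈ 5.8339 (= sqrt(largest eigenvalue of A^T A))

||A||_2 = sigma_max(A) = sqrt(lambda_max(A^T A)). Form the symmetric matrix M = A^T A =
[[5, -1],
 [-1, 34]].
Its characteristic polynomial (trace, determinant of M give the coefficients) is
  p(λ) = det(λ I - M) = λ^2 - 39λ + 169.
For λ^2 - 39λ + 169 the discriminant is 845. It is nonnegative but not a perfect square, so the roots are real and irrational: λ = (39 ± sqrt(845))/2 ≈ 34.0344, 4.9656.
So the eigenvalues of A^T A are ≈ 4.9656, 34.0344 (all ≥ 0, as they must be for A^T A). The largest is λ_max = (39 + sqrt(845))/2 ≈ 34.0344, hence ||A||_2 = sqrt(λ_max) = sqrt((39 + sqrt(845))/2) ≈ 5.8339.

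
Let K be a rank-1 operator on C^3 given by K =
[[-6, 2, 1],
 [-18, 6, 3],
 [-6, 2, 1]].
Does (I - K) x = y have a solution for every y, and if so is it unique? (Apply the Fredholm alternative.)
(I - K) is singular (det(I - K) = 0, i.e. 1 ∈ sigma(K)). (I - K) x = y is solvable iff y ⊥ ker((I - K)^*) = span{(-6, 2, 1)}, i.e. iff -6y_1 + 2y_2 + y_3 = 0. When solvable, the solutions are x = y + c·(1, 3, 1), c arbitrary (ker(I - K) = span{(1, 3, 1)}, dimension 1).

K has rank 1, so it is an outer product K = u v^T: every row of K is a multiple of one row vector. Reading off the entries, u = (1, 3, 1) and v = (-6, 2, 1) (row i of K equals u_i·v^T). A rank-one matrix u v^T satisfies K u = u (v·u) and kills the (2)-dimensional subspace v^⊥, so its characteristic polynomial is lambda^2 (lambda - v·u) with v·u = tr K = 1. Hence the eigenvalues of I - K are 1 (multiplicity 2) and 1 - (1) = 0, so det(I - K) = 0. (Direct check: I - K =
[[7, -2, -1],
 [18, -5, -3],
 [6, -2, 0]]
has determinant 0.) So 1 is an eigenvalue of K and (I - K) is not invertible. The finite-dimensional Fredholm alternative says: either (I - K) is invertible, or ker(I - K) ≠ {0} and then range(I - K) = ker((I - K)^*)^⊥, with dim ker(I - K) = dim ker((I - K)^*). We are in the second case, so we need both kernels. Kernel of I - K: (I - K) u = u - u (v·u) = u - u = 0, so ker(I - K) = span{u} = span{(1, 3, 1)} (it is exactly 1-dimensional because rank(I - K) = 2). Kernel of the adjoint: K is real, so (I - K)^* = I - K^T = I - v u^T, and (I - v u^T) v = v - v (u·v) = 0; hence ker((I - K)^*) = span{v} = span{(-6, 2, 1)}. Therefore (I - K) x = y is solvable iff <y, v> = 0, i.e. iff -6y_1 + 2y_2 + y_3 = 0. When this holds, K y = u (v·y) = 0, so (I - K) y = y and x = y is a particular solution; the full solution set is the line x = y + c·u = y + c·(1, 3, 1), c ∈ C.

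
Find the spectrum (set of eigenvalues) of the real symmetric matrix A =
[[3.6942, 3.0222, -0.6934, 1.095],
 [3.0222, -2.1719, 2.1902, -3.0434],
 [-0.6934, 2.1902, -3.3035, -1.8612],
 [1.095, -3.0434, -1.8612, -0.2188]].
sigma(A) ≈ {-6, -4, 3, 5}

A is real symmetric, so its spectrum consists of real eigenvalues. Expanding the characteristic polynomial of the displayed matrix gives
  det(λ I - A) = p(λ) = λ^4 + (2)λ^3 + (-41)λ^2 + (-42)λ + (359.9907).
Solving p(λ) = 0 yields eigenvalues ≈ -6, -4, 3, 5. (A is shown rounded to 4 decimals, so these recover the underlying integer eigenvalues to within that precision.)
Verification: the trace of A = -2 equals the sum of eigenvalues -2, and det(A) ≈ 359.9907 matches the eigenvalue product 360.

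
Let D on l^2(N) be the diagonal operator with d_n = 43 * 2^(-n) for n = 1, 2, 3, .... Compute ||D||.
||D|| = 43/2 (attained at n = 1)

For D diagonal, ||D|| = sup_n |d_n|. The sequence d_n = 43 * 2^(-n) is positive and strictly decreasing (ratio 2^(-1) < 1), so the supremum is d_1 = 43/2. Hence ||D|| = 43/2.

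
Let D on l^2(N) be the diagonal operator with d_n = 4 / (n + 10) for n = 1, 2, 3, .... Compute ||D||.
||D|| = 4/11 (attained at n = 1)

For D diagonal, ||D|| = sup_n |d_n| = sup_n 4/(n + 10). This is positive and strictly decreasing in n, so the supremum is attained at n = 1: d_1 = 4/(1 + 10) = 4/11. Hence ||D|| = 4/11.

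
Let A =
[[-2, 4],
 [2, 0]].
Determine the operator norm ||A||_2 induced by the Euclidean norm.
||A||_2 = sqrt((24 + sqrt(320))/2) ≈ 4.5765 (= sqrt(largest eigenvalue of A^T A))

||A||_2 = sigma_max(A) = sqrt(lambda_max(A^T A)). Form the symmetric matrix M = A^T A =
[[8, -8],
 [-8, 16]].
Its characteristic polynomial (trace, determinant of M give the coefficients) is
  p(λ) = det(λ I - M) = λ^2 - 24λ + 64.
For λ^2 - 24λ + 64 the discriminant is 320. It is nonnegative but not a perfect square, so the roots are real and irrational: λ = (24 ± sqrt(320))/2 ≈ 20.9443, 3.0557.
So the eigenvalues of A^T A are ≈ 3.0557, 20.9443 (all ≥ 0, as they must be for A^T A). The largest is λ_max = (24 + sqrt(320))/2 ≈ 20.9443, hence ||A||_2 = sqrt(λ_max) = sqrt((24 + sqrt(320))/2) ≈ 4.5765.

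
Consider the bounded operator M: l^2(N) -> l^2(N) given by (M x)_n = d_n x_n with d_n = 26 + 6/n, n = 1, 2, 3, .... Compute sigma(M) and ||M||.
sigma(M) = {26 + 6/n : n ≥ 1} ∪ {26}; ||M|| = 32

A bounded diagonal operator on l^2 with diagonal entries d_n has spectrum equal to the closure of {d_n : n ≥ 1}: every d_n is an eigenvalue (with eigenvector e_n), so {d_n} ⊂ sigma(M); the spectrum is closed, so its closure is too; and for lambda not in the closure, (M - lambda I) has bounded inverse (the diagonal entries 1/(d_n - lambda) are bounded). For our sequence d_n = 26 + 6/n, n = 1, 2, 3, ...:
  - {d_n} = {26 + 6/n : n ≥ 1}; the only limit point is 26
  - closure = {26 + 6/n : n ≥ 1} ∪ {26}
For the norm: a diagonal operator has ||M|| = sup_n |d_n|. Here d_n = 26 + 6/n is positive and decreasing, so sup_n |d_n| = d_1 = 26 + 6 = 32. So ||M|| = 32.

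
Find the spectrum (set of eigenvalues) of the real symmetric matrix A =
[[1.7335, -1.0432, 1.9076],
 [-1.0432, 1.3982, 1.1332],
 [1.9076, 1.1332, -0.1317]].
sigma(A) ≈ {-2, 2, 3}

A is real symmetric, so its spectrum consists of real eigenvalues. Expanding the characteristic polynomial of the displayed matrix gives
  det(λ I - A) = p(λ) = λ^3 + (-3)λ^2 + (-4)λ + (12).
Solving p(λ) = 0 yields eigenvalues ≈ -2, 2, 3. (A is shown rounded to 4 decimals, so these recover the underlying integer eigenvalues to within that precision.)
Verification: the trace of A = 3 equals the sum of eigenvalues 3, and det(A) ≈ -12.0001 matches the eigenvalue product -12.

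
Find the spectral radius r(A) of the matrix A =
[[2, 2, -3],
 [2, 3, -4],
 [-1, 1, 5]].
r(A) ≈ 4.8525

The eigenvalues of A are the roots of its characteristic polynomial. With M = A (coefficients from the trace, the sum of principal 2x2 minors, and det A):
  p(λ) = det(λ I - M) = λ^3 - 10λ^2 + 28λ - 11.
No integer candidate from the rational root theorem (±divisors of 11) is a root, so the roots are irrational. The cubic discriminant is Δ = -1235 < 0, so there is one real root and a complex-conjugate pair. p(0) = -11 and p(1) = 8 have opposite signs, so a root lies in (0, 1); Newton's method refines it to λ ≈ 0.4672. Dividing out (λ - (0.4672)) leaves approximately λ^2 - 9.5328λ + 23.5467. For λ^2 - 9.5328λ + 23.5467 the discriminant is -3.3116. It is negative, so the remaining roots are the complex-conjugate pair λ ≈ 4.7664 ± 0.9099i. Their product equals the constant term, so |λ|^2 ≈ 23.5467 and |λ| ≈ 4.8525.
Thus the eigenvalues (to 4 decimals) are 0.4672 (modulus 0.4672); 4.7664 ± 0.9099i (modulus 4.8525). The spectral radius is the largest modulus: r(A) ≈ 4.8525. (Cross-check: r(A) ≤ ||A||_2 ≈ 7.8974; equality holds whenever A is normal, though it can also hold for some non-normal A.)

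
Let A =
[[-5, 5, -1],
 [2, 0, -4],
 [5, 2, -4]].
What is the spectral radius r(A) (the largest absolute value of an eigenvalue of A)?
r(A) ≈ 7.763

The eigenvalues of A are the roots of its characteristic polynomial. With M = A (coefficients from the trace, the sum of principal 2x2 minors, and det A):
  p(λ) = det(λ I - M) = λ^3 + 9λ^2 + 23λ + 104.
No integer candidate from the rational root theorem (±divisors of 104) is a root, so the roots are irrational. The cubic discriminant is Δ = -213611 < 0, so there is one real root and a complex-conjugate pair. p(-8) = -16 and p(-7) = 41 have opposite signs, so a root lies in (-8, -7); Newton's method refines it to λ ≈ -7.763. Dividing out (λ - (-7.763)) leaves approximately λ^2 + 1.237λ + 13.3969. For λ^2 + 1.237λ + 13.3969 the discriminant is -52.0575. It is negative, so the remaining roots are the complex-conjugate pair λ ≈ -0.6185 ± 3.6075i. Their product equals the constant term, so |λ|^2 ≈ 13.3969 and |λ| ≈ 3.6602.
Thus the eigenvalues (to 4 decimals) are -7.763 (modulus 7.763); -0.6185 ± 3.6075i (modulus 3.6602). The spectral radius is the largest modulus: r(A) ≈ 7.763. (Cross-check: r(A) ≤ ||A||_2 ≈ 8.3493; equality holds whenever A is normal, though it can also hold for some non-normal A.)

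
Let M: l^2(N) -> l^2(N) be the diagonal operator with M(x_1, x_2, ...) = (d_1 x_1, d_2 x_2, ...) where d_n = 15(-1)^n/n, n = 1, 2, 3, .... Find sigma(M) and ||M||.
sigma(M) = {15(-1)^n/n : n ≥ 1} ∪ {0}; ||M|| = 15

A bounded diagonal operator on l^2 with diagonal entries d_n has spectrum equal to the closure of {d_n : n ≥ 1}: every d_n is an eigenvalue (with eigenvector e_n), so {d_n} ⊂ sigma(M); the spectrum is closed, so its closure is too; and for lambda not in the closure, (M - lambda I) has bounded inverse (the diagonal entries 1/(d_n - lambda) are bounded). For our sequence d_n = 15(-1)^n/n, n = 1, 2, 3, ...:
  - {d_n} = {15(-1)^n/n : n ≥ 1}; the only limit point is 0
  - closure = {15(-1)^n/n : n ≥ 1} ∪ {0}
For the norm: a diagonal operator has ||M|| = sup_n |d_n|. Here |d_n| = 15/n is decreasing, so sup_n |d_n| = |d_1| = 15. So ||M|| = 15.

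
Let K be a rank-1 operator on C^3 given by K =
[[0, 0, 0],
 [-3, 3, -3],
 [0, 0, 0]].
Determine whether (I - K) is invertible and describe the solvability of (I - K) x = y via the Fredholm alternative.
(I - K) is invertible (det(I - K) = -2 ≠ 0), so for every y in C^3 the equation (I - K) x = y has a unique solution.

K has rank 1, so it is an outer product K = u v^T: every row of K is a multiple of one row vector. Reading off the entries, u = (0, 1, 0) and v = (-3, 3, -3) (row i of K equals u_i·v^T). A rank-one matrix u v^T satisfies K u = u (v·u) and kills the (2)-dimensional subspace v^⊥, so its characteristic polynomial is lambda^2 (lambda - v·u) with v·u = tr K = 3. Hence the eigenvalues of I - K are 1 (multiplicity 2) and 1 - (3) = -2, so det(I - K) = -2. (Direct check: I - K =
[[1, 0, 0],
 [3, -2, 3],
 [0, 0, 1]]
has determinant -2.) The finite-dimensional Fredholm alternative says: either (I - K) is invertible, or ker(I - K) ≠ {0} and then range(I - K) = ker((I - K)^*)^⊥, with dim ker(I - K) = dim ker((I - K)^*). Since det(I - K) ≠ 0, 1 is not an eigenvalue of K and ker(I - K) = {0}, so we are in the first case: for every y there is a unique x = (I - K)^(-1) y. Explicitly, by the Sherman–Morrison formula, (I - u v^T)^(-1) = I + u v^T/(1 - v·u), i.e. (I - K)^(-1) = I + K/(-2).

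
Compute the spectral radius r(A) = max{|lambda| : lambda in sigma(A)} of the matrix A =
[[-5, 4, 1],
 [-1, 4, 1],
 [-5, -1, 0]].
r(A) ≈ 3.8595

The eigenvalues of A are the roots of its characteristic polynomial. With M = A (coefficients from the trace, the sum of principal 2x2 minors, and det A):
  p(λ) = det(λ I - M) = λ^3 + λ^2 - 10λ + 4.
No integer candidate from the rational root theorem (±divisors of 4) is a root, so the roots are irrational. The cubic discriminant is Δ = 2932 > 0, so there are three distinct real roots. p(-4) = -4 and p(-3) = 16 have opposite signs, so a root lies in (-4, -3); Newton's method refines it to λ ≈ -3.8595. p(0) = 4 and p(1) = -4 have opposite signs, so a root lies in (0, 1); Newton's method refines it to λ ≈ 0.4259. p(2) = -4 and p(3) = 10 have opposite signs, so a root lies in (2, 3); Newton's method refines it to λ ≈ 2.4337. Check (Vieta): the three roots sum to -1, matching tr M = -1.
Thus the eigenvalues (to 4 decimals) are -3.8595 (modulus 3.8595); 0.4259 (modulus 0.4259); 2.4337 (modulus 2.4337). The spectral radius is the largest modulus: r(A) ≈ 3.8595. (Cross-check: r(A) ≤ ||A||_2 ≈ 8.0268; equality holds whenever A is normal, though it can also hold for some non-normal A.)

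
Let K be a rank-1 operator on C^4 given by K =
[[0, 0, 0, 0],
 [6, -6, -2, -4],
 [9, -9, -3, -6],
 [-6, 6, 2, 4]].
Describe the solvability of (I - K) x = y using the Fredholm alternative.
(I - K) is invertible (det(I - K) = 6 ≠ 0), so for every y in C^4 the equation (I - K) x = y has a unique solution.

K has rank 1, so it is an outer product K = u v^T: every row of K is a multiple of one row vector. Reading off the entries, u = (0, 2, 3, -2) and v = (3, -3, -1, -2) (row i of K equals u_i·v^T). A rank-one matrix u v^T satisfies K u = u (v·u) and kills the (3)-dimensional subspace v^⊥, so its characteristic polynomial is lambda^3 (lambda - v·u) with v·u = tr K = -5. Hence the eigenvalues of I - K are 1 (multiplicity 3) and 1 - (-5) = 6, so det(I - K) = 6. (Direct check: I - K =
[[1, 0, 0, 0],
 [-6, 7, 2, 4],
 [-9, 9, 4, 6],
 [6, -6, -2, -3]]
has determinant 6.) The finite-dimensional Fredholm alternative says: either (I - K) is invertible, or ker(I - K) ≠ {0} and then range(I - K) = ker((I - K)^*)^⊥, with dim ker(I - K) = dim ker((I - K)^*). Since det(I - K) ≠ 0, 1 is not an eigenvalue of K and ker(I - K) = {0}, so we are in the first case: for every y there is a unique x = (I - K)^(-1) y. Explicitly, by the Sherman–Morrison formula, (I - u v^T)^(-1) = I + u v^T/(1 - v·u), i.e. (I - K)^(-1) = I + K/(6).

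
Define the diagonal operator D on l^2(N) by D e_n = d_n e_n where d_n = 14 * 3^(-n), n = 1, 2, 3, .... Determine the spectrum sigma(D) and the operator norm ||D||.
sigma(D) = {14 * 3^(-n) : n ≥ 1} ∪ {0}; ||D|| = 14/3

A bounded diagonal operator on l^2 with diagonal entries d_n has spectrum equal to the closure of {d_n : n ≥ 1}: every d_n is an eigenvalue (with eigenvector e_n), so {d_n} ⊂ sigma(D); the spectrum is closed, so its closure is too; and for lambda not in the closure, (D - lambda I) has bounded inverse (the diagonal entries 1/(d_n - lambda) are bounded). For our sequence d_n = 14 * 3^(-n), n = 1, 2, 3, ...:
  - {d_n} = {14 * 3^(-n) : n ≥ 1}; the only limit point is 0
  - closure = {14 * 3^(-n) : n ≥ 1} ∪ {0}
For the norm: a diagonal operator has ||D|| = sup_n |d_n|. Here d_n = 14 * 3^(-n) is positive and decreasing, so sup_n |d_n| = d_1 = 14/3. So ||D|| = 14/3.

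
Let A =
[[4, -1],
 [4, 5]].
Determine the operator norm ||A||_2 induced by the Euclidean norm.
||A||_2 = sqrt((58 + sqrt(1060))/2) ≈ 6.729 (= sqrt(largest eigenvalue of A^T A))

||A||_2 = sigma_max(A) = sqrt(lambda_max(A^T A)). Form the symmetric matrix M = A^T A =
[[32, 16],
 [16, 26]].
Its characteristic polynomial (trace, determinant of M give the coefficients) is
  p(λ) = det(λ I - M) = λ^2 - 58λ + 576.
For λ^2 - 58λ + 576 the discriminant is 1060. It is nonnegative but not a perfect square, so the roots are real and irrational: λ = (58 ± sqrt(1060))/2 ≈ 45.2788, 12.7212.
So the eigenvalues of A^T A are ≈ 12.7212, 45.2788 (all ≥ 0, as they must be for A^T A). The largest is λ_max = (58 + sqrt(1060))/2 ≈ 45.2788, hence ||A||_2 = sqrt(λ_max) = sqrt((58 + sqrt(1060))/2) ≈ 6.729.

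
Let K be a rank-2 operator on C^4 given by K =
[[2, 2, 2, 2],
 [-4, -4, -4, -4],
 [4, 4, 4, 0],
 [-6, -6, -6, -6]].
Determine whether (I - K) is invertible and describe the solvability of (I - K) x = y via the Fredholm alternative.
(I - K) is invertible (det(I - K) = -19 ≠ 0), so for every y in C^4 the equation (I - K) x = y has a unique solution.

K has rank 2 and factors as K = U V^T = u1 v1^T + u2 v2^T with u1 = (-1, 2, 0, 3), v1 = (0, 0, 0, -2), u2 = (1, -2, 2, -3), v2 = (2, 2, 2, 0) (multiplying out reproduces the displayed K). The nonzero eigenvalues of U V^T coincide with those of the 2 x 2 matrix G = V^T U = [[v1·u1, v1·u2], [v2·u1, v2·u2]] = [[-6, 6], [2, 2]], and by the Sylvester determinant identity det(I_4 - U V^T) = det(I_2 - V^T U) = det([[7, -6], [-2, -1]]) = (7)(-1) - (-6)(-2) = -19. (Direct check: I - K =
[[-1, -2, -2, -2],
 [4, 5, 4, 4],
 [-4, -4, -3, 0],
 [6, 6, 6, 7]]
has determinant -19.) The finite-dimensional Fredholm alternative says: either (I - K) is invertible, or ker(I - K) ≠ {0} and then range(I - K) = ker((I - K)^*)^⊥, with dim ker(I - K) = dim ker((I - K)^*). Since det(I - K) ≠ 0, 1 is not an eigenvalue of K and ker(I - K) = {0}, so we are in the first case: for every y there is a unique x = (I - K)^(-1) y. (Explicitly, by the Woodbury identity, (I - U V^T)^(-1) = I + U (I_2 - G)^(-1) V^T.)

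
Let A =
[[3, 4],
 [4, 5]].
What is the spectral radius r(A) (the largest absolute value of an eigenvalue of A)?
r(A) = (8 + sqrt(68))/2 ≈ 8.1231

The eigenvalues of A are the roots of its characteristic polynomial. With M = A (coefficients from the trace and determinant):
  p(λ) = det(λ I - M) = λ^2 - 8λ - 1.
For λ^2 - 8λ - 1 the discriminant is 68. It is nonnegative but not a perfect square, so the roots are real and irrational: λ = (8 ± sqrt(68))/2 ≈ 8.1231, -0.1231.
Thus the eigenvalues (to 4 decimals) are 8.1231 (modulus 8.1231); -0.1231 (modulus 0.1231). The spectral radius is the largest modulus: r(A) = (8 + sqrt(68))/2 ≈ 8.1231. (Cross-check: r(A) ≤ ||A||_2 ≈ 8.1231; equality holds whenever A is normal, though it can also hold for some non-normal A.)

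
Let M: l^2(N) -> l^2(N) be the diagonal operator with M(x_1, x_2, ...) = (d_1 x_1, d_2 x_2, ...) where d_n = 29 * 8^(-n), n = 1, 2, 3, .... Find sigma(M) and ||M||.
sigma(M) = {29 * 8^(-n) : n ≥ 1} ∪ {0}; ||M|| = 29/8

A bounded diagonal operator on l^2 with diagonal entries d_n has spectrum equal to the closure of {d_n : n ≥ 1}: every d_n is an eigenvalue (with eigenvector e_n), so {d_n} ⊂ sigma(M); the spectrum is closed, so its closure is too; and for lambda not in the closure, (M - lambda I) has bounded inverse (the diagonal entries 1/(d_n - lambda) are bounded). For our sequence d_n = 29 * 8^(-n), n = 1, 2, 3, ...:
  - {d_n} = {29 * 8^(-n) : n ≥ 1}; the only limit point is 0
  - closure = {29 * 8^(-n) : n ≥ 1} ∪ {0}
For the norm: a diagonal operator has ||M|| = sup_n |d_n|. Here d_n = 29 * 8^(-n) is positive and decreasing, so sup_n |d_n| = d_1 = 29/8. So ||M|| = 29/8.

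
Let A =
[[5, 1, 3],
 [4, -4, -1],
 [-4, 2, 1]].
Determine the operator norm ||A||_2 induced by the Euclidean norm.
||A||_2 ≈ 8.0828 (= sqrt(largest eigenvalue of A^T A))

||A||_2 = sigma_max(A) = sqrt(lambda_max(A^T A)). Form the symmetric matrix M = A^T A =
[[57, -19, 7],
 [-19, 21, 9],
 [7, 9, 11]].
Its characteristic polynomial (trace, sum of principal 2x2 minors, determinant of M give the coefficients) is
  p(λ) = det(λ I - M) = λ^3 - 89λ^2 + 1564λ - 1156.
No integer candidate from the rational root theorem (±divisors of 1156) is a root, so the roots are irrational. The cubic discriminant is Δ = 3673282480 > 0, so there are three distinct real roots. p(0) = -1156 and p(1) = 320 have opposite signs, so a root lies in (0, 1); Newton's method refines it to λ ≈ 0.7728. p(22) = 824 and p(23) = -98 have opposite signs, so a root lies in (22, 23); Newton's method refines it to λ ≈ 22.8958. p(65) = -896 and p(66) = 1880 have opposite signs, so a root lies in (65, 66); Newton's method refines it to λ ≈ 65.3313. Check (Vieta): the three roots sum to 89, matching tr M = 89.
So the eigenvalues of A^T A are ≈ 0.7728, 22.8958, 65.3313 (all ≥ 0, as they must be for A^T A). The largest is λ_max ≈ 65.3313, hence ||A||_2 = sqrt(λ_max) ≈ 8.0828.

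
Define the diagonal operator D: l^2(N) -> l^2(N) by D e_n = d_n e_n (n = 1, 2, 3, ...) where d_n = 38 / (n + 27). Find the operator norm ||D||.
||D|| = 19/14 (attained at n = 1)

For D diagonal, ||D|| = sup_n |d_n| = sup_n 38/(n + 27). This is positive and strictly decreasing in n, so the supremum is attained at n = 1: d_1 = 38/(1 + 27) = 19/14. Hence ||D|| = 19/14.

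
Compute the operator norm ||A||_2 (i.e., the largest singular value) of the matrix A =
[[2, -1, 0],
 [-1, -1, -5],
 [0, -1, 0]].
||A||_2 ≈ 5.2039 (= sqrt(largest eigenvalue of A^T A))

||A||_2 = sigma_max(A) = sqrt(lambda_max(A^T A)). Form the symmetric matrix M = A^T A =
[[5, -1, 5],
 [-1, 3, 5],
 [5, 5, 25]].
Its characteristic polynomial (trace, sum of principal 2x2 minors, determinant of M give the coefficients) is
  p(λ) = det(λ I - M) = λ^3 - 33λ^2 + 164λ - 100.
No integer candidate from the rational root theorem (±divisors of 100) is a root, so the roots are irrational. The cubic discriminant is Δ = 6742768 > 0, so there are three distinct real roots. p(0) = -100 and p(1) = 32 have opposite signs, so a root lies in (0, 1); Newton's method refines it to λ ≈ 0.7086. p(5) = 20 and p(6) = -88 have opposite signs, so a root lies in (5, 6); Newton's method refines it to λ ≈ 5.2111. p(27) = -46 and p(28) = 572 have opposite signs, so a root lies in (27, 28); Newton's method refines it to λ ≈ 27.0803. Check (Vieta): the three roots sum to 33, matching tr M = 33.
So the eigenvalues of A^T A are ≈ 0.7086, 5.2111, 27.0803 (all ≥ 0, as they must be for A^T A). The largest is λ_max ≈ 27.0803, hence ||A||_2 = sqrt(λ_max) ≈ 5.2039.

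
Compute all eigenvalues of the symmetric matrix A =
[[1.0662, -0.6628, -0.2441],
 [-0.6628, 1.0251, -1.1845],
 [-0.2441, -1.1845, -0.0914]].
sigma(A) ≈ {-1, 1, 2}

A is real symmetric, so its spectrum consists of real eigenvalues. Expanding the characteristic polynomial of the displayed matrix gives
  det(λ I - A) = p(λ) = λ^3 + (-2)λ^2 + (-1)λ + (2).
Solving p(λ) = 0 yields eigenvalues ≈ -1, 1, 2. (A is shown rounded to 4 decimals, so these recover the underlying integer eigenvalues to within that precision.)
Verification: the trace of A = 2 equals the sum of eigenvalues 2, and det(A) ≈ -2.0000 matches the eigenvalue product -2.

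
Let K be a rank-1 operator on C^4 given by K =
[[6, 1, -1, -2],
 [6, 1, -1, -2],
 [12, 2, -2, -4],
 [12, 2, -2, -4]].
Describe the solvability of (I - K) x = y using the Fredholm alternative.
(I - K) is singular (det(I - K) = 0, i.e. 1 ∈ sigma(K)). (I - K) x = y is solvable iff y ⊥ ker((I - K)^*) = span{(6, 1, -1, -2)}, i.e. iff 6y_1 + y_2 - y_3 - 2y_4 = 0. When solvable, the solutions are x = y + c·(1, 1, 2, 2), c arbitrary (ker(I - K) = span{(1, 1, 2, 2)}, dimension 1).

K has rank 1, so it is an outer product K = u v^T: every row of K is a multiple of one row vector. Reading off the entries, u = (1, 1, 2, 2) and v = (6, 1, -1, -2) (row i of K equals u_i·v^T). A rank-one matrix u v^T satisfies K u = u (v·u) and kills the (3)-dimensional subspace v^⊥, so its characteristic polynomial is lambda^3 (lambda - v·u) with v·u = tr K = 1. Hence the eigenvalues of I - K are 1 (multiplicity 3) and 1 - (1) = 0, so det(I - K) = 0. (Direct check: I - K =
[[-5, -1, 1, 2],
 [-6, 0, 1, 2],
 [-12, -2, 3, 4],
 [-12, -2, 2, 5]]
has determinant 0.) So 1 is an eigenvalue of K and (I - K) is not invertible. The finite-dimensional Fredholm alternative says: either (I - K) is invertible, or ker(I - K) ≠ {0} and then range(I - K) = ker((I - K)^*)^⊥, with dim ker(I - K) = dim ker((I - K)^*). We are in the second case, so we need both kernels. Kernel of I - K: (I - K) u = u - u (v·u) = u - u = 0, so ker(I - K) = span{u} = span{(1, 1, 2, 2)} (it is exactly 1-dimensional because rank(I - K) = 3). Kernel of the adjoint: K is real, so (I - K)^* = I - K^T = I - v u^T, and (I - v u^T) v = v - v (u·v) = 0; hence ker((I - K)^*) = span{v} = span{(6, 1, -1, -2)}. Therefore (I - K) x = y is solvable iff <y, v> = 0, i.e. iff 6y_1 + y_2 - y_3 - 2y_4 = 0. When this holds, K y = u (v·y) = 0, so (I - K) y = y and x = y is a particular solution; the full solution set is the line x = y + c·u = y + c·(1, 1, 2, 2), c ∈ C.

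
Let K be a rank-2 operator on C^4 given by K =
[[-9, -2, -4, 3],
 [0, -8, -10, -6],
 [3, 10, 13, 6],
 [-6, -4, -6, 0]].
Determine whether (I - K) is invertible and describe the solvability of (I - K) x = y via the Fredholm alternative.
(I - K) is invertible (det(I - K) = -2 ≠ 0), so for every y in C^4 the equation (I - K) x = y has a unique solution.

K has rank 2 and factors as K = U V^T = u1 v1^T + u2 v2^T with u1 = (-2, -2, 3, -2), v1 = (3, 2, 3, 0), u2 = (-1, 2, -2, 0), v2 = (3, -2, -2, -3) (multiplying out reproduces the displayed K). The nonzero eigenvalues of U V^T coincide with those of the 2 x 2 matrix G = V^T U = [[v1·u1, v1·u2], [v2·u1, v2·u2]] = [[-1, -5], [-2, -3]], and by the Sylvester determinant identity det(I_4 - U V^T) = det(I_2 - V^T U) = det([[2, 5], [2, 4]]) = (2)(4) - (5)(2) = -2. (Direct check: I - K =
[[10, 2, 4, -3],
 [0, 9, 10, 6],
 [-3, -10, -12, -6],
 [6, 4, 6, 1]]
has determinant -2.) The finite-dimensional Fredholm alternative says: either (I - K) is invertible, or ker(I - K) ≠ {0} and then range(I - K) = ker((I - K)^*)^⊥, with dim ker(I - K) = dim ker((I - K)^*). Since det(I - K) ≠ 0, 1 is not an eigenvalue of K and ker(I - K) = {0}, so we are in the first case: for every y there is a unique x = (I - K)^(-1) y. (Explicitly, by the Woodbury identity, (I - U V^T)^(-1) = I + U (I_2 - G)^(-1) V^T.)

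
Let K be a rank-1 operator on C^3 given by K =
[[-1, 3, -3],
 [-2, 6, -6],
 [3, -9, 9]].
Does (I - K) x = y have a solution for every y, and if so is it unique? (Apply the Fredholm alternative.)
(I - K) is invertible (det(I - K) = -13 ≠ 0), so for every y in C^3 the equation (I - K) x = y has a unique solution.

K has rank 1, so it is an outer product K = u v^T: every row of K is a multiple of one row vector. Reading off the entries, u = (1, 2, -3) and v = (-1, 3, -3) (row i of K equals u_i·v^T). A rank-one matrix u v^T satisfies K u = u (v·u) and kills the (2)-dimensional subspace v^⊥, so its characteristic polynomial is lambda^2 (lambda - v·u) with v·u = tr K = 14. Hence the eigenvalues of I - K are 1 (multiplicity 2) and 1 - (14) = -13, so det(I - K) = -13. (Direct check: I - K =
[[2, -3, 3],
 [2, -5, 6],
 [-3, 9, -8]]
has determinant -13.) The finite-dimensional Fredholm alternative says: either (I - K) is invertible, or ker(I - K) ≠ {0} and then range(I - K) = ker((I - K)^*)^⊥, with dim ker(I - K) = dim ker((I - K)^*). Since det(I - K) ≠ 0, 1 is not an eigenvalue of K and ker(I - K) = {0}, so we are in the first case: for every y there is a unique x = (I - K)^(-1) y. Explicitly, by the Sherman–Morrison formula, (I - u v^T)^(-1) = I + u v^T/(1 - v·u), i.e. (I - K)^(-1) = I + K/(-13).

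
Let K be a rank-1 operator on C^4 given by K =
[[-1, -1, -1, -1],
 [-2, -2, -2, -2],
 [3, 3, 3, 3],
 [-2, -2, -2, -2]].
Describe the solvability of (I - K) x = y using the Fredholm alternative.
(I - K) is invertible (det(I - K) = 3 ≠ 0), so for every y in C^4 the equation (I - K) x = y has a unique solution.

K has rank 1, so it is an outer product K = u v^T: every row of K is a multiple of one row vector. Reading off the entries, u = (1, 2, -3, 2) and v = (-1, -1, -1, -1) (row i of K equals u_i·v^T). A rank-one matrix u v^T satisfies K u = u (v·u) and kills the (3)-dimensional subspace v^⊥, so its characteristic polynomial is lambda^3 (lambda - v·u) with v·u = tr K = -2. Hence the eigenvalues of I - K are 1 (multiplicity 3) and 1 - (-2) = 3, so det(I - K) = 3. (Direct check: I - K =
[[2, 1, 1, 1],
 [2, 3, 2, 2],
 [-3, -3, -2, -3],
 [2, 2, 2, 3]]
has determinant 3.) The finite-dimensional Fredholm alternative says: either (I - K) is invertible, or ker(I - K) ≠ {0} and then range(I - K) = ker((I - K)^*)^⊥, with dim ker(I - K) = dim ker((I - K)^*). Since det(I - K) ≠ 0, 1 is not an eigenvalue of K and ker(I - K) = {0}, so we are in the first case: for every y there is a unique x = (I - K)^(-1) y. Explicitly, by the Sherman–Morrison formula, (I - u v^T)^(-1) = I + u v^T/(1 - v·u), i.e. (I - K)^(-1) = I + K/(3).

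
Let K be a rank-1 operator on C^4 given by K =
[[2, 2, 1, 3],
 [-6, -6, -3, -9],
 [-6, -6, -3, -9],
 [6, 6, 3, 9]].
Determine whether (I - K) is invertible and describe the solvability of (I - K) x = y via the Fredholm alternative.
(I - K) is invertible (det(I - K) = -1 ≠ 0), so for every y in C^4 the equation (I - K) x = y has a unique solution.

K has rank 1, so it is an outer product K = u v^T: every row of K is a multiple of one row vector. Reading off the entries, u = (-1, 3, 3, -3) and v = (-2, -2, -1, -3) (row i of K equals u_i·v^T). A rank-one matrix u v^T satisfies K u = u (v·u) and kills the (3)-dimensional subspace v^⊥, so its characteristic polynomial is lambda^3 (lambda - v·u) with v·u = tr K = 2. Hence the eigenvalues of I - K are 1 (multiplicity 3) and 1 - (2) = -1, so det(I - K) = -1. (Direct check: I - K =
[[-1, -2, -1, -3],
 [6, 7, 3, 9],
 [6, 6, 4, 9],
 [-6, -6, -3, -8]]
has determinant -1.) The finite-dimensional Fredholm alternative says: either (I - K) is invertible, or ker(I - K) ≠ {0} and then range(I - K) = ker((I - K)^*)^⊥, with dim ker(I - K) = dim ker((I - K)^*). Since det(I - K) ≠ 0, 1 is not an eigenvalue of K and ker(I - K) = {0}, so we are in the first case: for every y there is a unique x = (I - K)^(-1) y. Explicitly, by the Sherman–Morrison formula, (I - u v^T)^(-1) = I + u v^T/(1 - v·u), i.e. (I - K)^(-1) = I - K.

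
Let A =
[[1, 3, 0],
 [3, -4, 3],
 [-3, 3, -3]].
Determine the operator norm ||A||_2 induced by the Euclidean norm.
||A||_2 ≈ 7.9294 (= sqrt(largest eigenvalue of A^T A))

||A||_2 = sigma_max(A) = sqrt(lambda_max(A^T A)). Form the symmetric matrix M = A^T A =
[[19, -18, 18],
 [-18, 34, -21],
 [18, -21, 18]].
Its characteristic polynomial (trace, sum of principal 2x2 minors, determinant of M give the coefficients) is
  p(λ) = det(λ I - M) = λ^3 - 71λ^2 + 511λ - 9.
No integer candidate from the rational root theorem (±divisors of 9) is a root, so the roots are irrational. The cubic discriminant is Δ = 775570176 > 0, so there are three distinct real roots. p(0) = -9 and p(1) = 432 have opposite signs, so a root lies in (0, 1); Newton's method refines it to λ ≈ 0.0177. p(8) = 47 and p(9) = -432 have opposite signs, so a root lies in (8, 9); Newton's method refines it to λ ≈ 8.1073. p(62) = -2923 and p(63) = 432 have opposite signs, so a root lies in (62, 63); Newton's method refines it to λ ≈ 62.875. Check (Vieta): the three roots sum to 71, matching tr M = 71.
So the eigenvalues of A^T A are ≈ 0.0177, 8.1073, 62.875 (all ≥ 0, as they must be for A^T A). The largest is λ_max ≈ 62.875, hence ||A||_2 = sqrt(λ_max) ≈ 7.9294.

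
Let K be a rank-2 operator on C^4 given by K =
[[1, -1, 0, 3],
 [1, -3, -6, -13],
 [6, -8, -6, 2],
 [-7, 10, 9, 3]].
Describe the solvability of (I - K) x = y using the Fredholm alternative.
(I - K) is invertible (det(I - K) = 77 ≠ 0), so for every y in C^4 the equation (I - K) x = y has a unique solution.

K has rank 2 and factors as K = U V^T = u1 v1^T + u2 v2^T with u1 = (1, -3, 2, -1), v1 = (1, -1, 0, 3), u2 = (0, 2, 2, -3), v2 = (2, -3, -3, -2) (multiplying out reproduces the displayed K). The nonzero eigenvalues of U V^T coincide with those of the 2 x 2 matrix G = V^T U = [[v1·u1, v1·u2], [v2·u1, v2·u2]] = [[1, -11], [7, -6]], and by the Sylvester determinant identity det(I_4 - U V^T) = det(I_2 - V^T U) = det([[0, 11], [-7, 7]]) = (0)(7) - (11)(-7) = 77. (Direct check: I - K =
[[0, 1, 0, -3],
 [-1, 4, 6, 13],
 [-6, 8, 7, -2],
 [7, -10, -9, -2]]
has determinant 77.) The finite-dimensional Fredholm alternative says: either (I - K) is invertible, or ker(I - K) ≠ {0} and then range(I - K) = ker((I - K)^*)^⊥, with dim ker(I - K) = dim ker((I - K)^*). Since det(I - K) ≠ 0, 1 is not an eigenvalue of K and ker(I - K) = {0}, so we are in the first case: for every y there is a unique x = (I - K)^(-1) y. (Explicitly, by the Woodbury identity, (I - U V^T)^(-1) = I + U (I_2 - G)^(-1) V^T.)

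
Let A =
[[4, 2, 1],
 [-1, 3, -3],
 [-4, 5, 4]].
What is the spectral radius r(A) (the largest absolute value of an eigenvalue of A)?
r(A) ≈ 5.6059

The eigenvalues of A are the roots of its characteristic polynomial. With M = A (coefficients from the trace, the sum of principal 2x2 minors, and det A):
  p(λ) = det(λ I - M) = λ^3 - 11λ^2 + 61λ - 147.
No integer candidate from the rational root theorem (±divisors of 147) is a root, so the roots are irrational. The cubic discriminant is Δ = -48288 < 0, so there is one real root and a complex-conjugate pair. p(4) = -15 and p(5) = 8 have opposite signs, so a root lies in (4, 5); Newton's method refines it to λ ≈ 4.6776. Dividing out (λ - (4.6776)) leaves approximately λ^2 - 6.3224λ + 31.4263. For λ^2 - 6.3224λ + 31.4263 the discriminant is -85.7327. It is negative, so the remaining roots are the complex-conjugate pair λ ≈ 3.1612 ± 4.6296i. Their product equals the constant term, so |λ|^2 ≈ 31.4263 and |λ| ≈ 5.6059.
Thus the eigenvalues (to 4 decimals) are 4.6776 (modulus 4.6776); 3.1612 ± 4.6296i (modulus 5.6059). The spectral radius is the largest modulus: r(A) ≈ 5.6059. (Cross-check: r(A) ≤ ||A||_2 ≈ 7.6401; equality holds whenever A is normal, though it can also hold for some non-normal A.)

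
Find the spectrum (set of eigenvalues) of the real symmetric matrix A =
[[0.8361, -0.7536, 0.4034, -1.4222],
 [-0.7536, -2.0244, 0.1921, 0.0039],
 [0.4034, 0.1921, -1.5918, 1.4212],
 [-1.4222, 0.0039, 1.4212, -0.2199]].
sigma(A) ≈ {-3, -2, 0, 2}

A is real symmetric, so its spectrum consists of real eigenvalues. Expanding the characteristic polynomial of the displayed matrix gives
  det(λ I - A) = p(λ) = λ^4 + (3)λ^3 + (-4)λ^2 + (-12)λ + (0).
Solving p(λ) = 0 yields eigenvalues ≈ -3, -2, 0, 2. (A is shown rounded to 4 decimals, so these recover the underlying integer eigenvalues to within that precision.)
Verification: the trace of A = -3 equals the sum of eigenvalues -3, and det(A) ≈ 0.0001 matches the eigenvalue product 0.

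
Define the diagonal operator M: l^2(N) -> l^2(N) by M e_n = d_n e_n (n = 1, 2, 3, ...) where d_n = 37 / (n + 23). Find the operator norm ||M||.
||M|| = 37/24 (attained at n = 1)

For M diagonal, ||M|| = sup_n |d_n| = sup_n 37/(n + 23). This is positive and strictly decreasing in n, so the supremum is attained at n = 1: d_1 = 37/(1 + 23) = 37/24. Hence ||M|| = 37/24.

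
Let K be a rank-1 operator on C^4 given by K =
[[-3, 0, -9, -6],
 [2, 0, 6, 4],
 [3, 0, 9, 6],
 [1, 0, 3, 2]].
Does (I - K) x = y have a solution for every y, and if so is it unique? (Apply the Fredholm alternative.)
(I - K) is invertible (det(I - K) = -7 ≠ 0), so for every y in C^4 the equation (I - K) x = y has a unique solution.

K has rank 1, so it is an outer product K = u v^T: every row of K is a multiple of one row vector. Reading off the entries, u = (-3, 2, 3, 1) and v = (1, 0, 3, 2) (row i of K equals u_i·v^T). A rank-one matrix u v^T satisfies K u = u (v·u) and kills the (3)-dimensional subspace v^⊥, so its characteristic polynomial is lambda^3 (lambda - v·u) with v·u = tr K = 8. Hence the eigenvalues of I - K are 1 (multiplicity 3) and 1 - (8) = -7, so det(I - K) = -7. (Direct check: I - K =
[[4, 0, 9, 6],
 [-2, 1, -6, -4],
 [-3, 0, -8, -6],
 [-1, 0, -3, -1]]
has determinant -7.) The finite-dimensional Fredholm alternative says: either (I - K) is invertible, or ker(I - K) ≠ {0} and then range(I - K) = ker((I - K)^*)^⊥, with dim ker(I - K) = dim ker((I - K)^*). Since det(I - K) ≠ 0, 1 is not an eigenvalue of K and ker(I - K) = {0}, so we are in the first case: for every y there is a unique x = (I - K)^(-1) y. Explicitly, by the Sherman–Morrison formula, (I - u v^T)^(-1) = I + u v^T/(1 - v·u), i.e. (I - K)^(-1) = I + K/(-7).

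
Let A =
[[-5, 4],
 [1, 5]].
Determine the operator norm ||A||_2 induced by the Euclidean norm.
||A||_2 = sqrt((67 + sqrt(1125))/2) ≈ 7.0902 (= sqrt(largest eigenvalue of A^T A))

||A||_2 = sigma_max(A) = sqrt(lambda_max(A^T A)). Form the symmetric matrix M = A^T A =
[[26, -15],
 [-15, 41]].
Its characteristic polynomial (trace, determinant of M give the coefficients) is
  p(λ) = det(λ I - M) = λ^2 - 67λ + 841.
For λ^2 - 67λ + 841 the discriminant is 1125. It is nonnegative but not a perfect square, so the roots are real and irrational: λ = (67 ± sqrt(1125))/2 ≈ 50.2705, 16.7295.
So the eigenvalues of A^T A are ≈ 16.7295, 50.2705 (all ≥ 0, as they must be for A^T A). The largest is λ_max = (67 + sqrt(1125))/2 ≈ 50.2705, hence ||A||_2 = sqrt(λ_max) = sqrt((67 + sqrt(1125))/2) ≈ 7.0902.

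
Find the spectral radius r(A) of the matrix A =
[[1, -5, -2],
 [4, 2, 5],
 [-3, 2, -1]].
r(A) ≈ 2.8212

The eigenvalues of A are the roots of its characteristic polynomial. With M = A (coefficients from the trace, the sum of principal 2x2 minors, and det A):
  p(λ) = det(λ I - M) = λ^3 - 2λ^2 + 3λ - 15.
No integer candidate from the rational root theorem (±divisors of 15) is a root, so the roots are irrational. The cubic discriminant is Δ = -5007 < 0, so there is one real root and a complex-conjugate pair. p(2) = -9 and p(3) = 3 have opposite signs, so a root lies in (2, 3); Newton's method refines it to λ ≈ 2.8212. Dividing out (λ - (2.8212)) leaves approximately λ^2 + 0.8212λ + 5.3168. For λ^2 + 0.8212λ + 5.3168 the discriminant is -20.593. It is negative, so the remaining roots are the complex-conjugate pair λ ≈ -0.4106 ± 2.269i. Their product equals the constant term, so |λ|^2 ≈ 5.3168 and |λ| ≈ 2.3058.
Thus the eigenvalues (to 4 decimals) are 2.8212 (modulus 2.8212); -0.4106 ± 2.269i (modulus 2.3058). The spectral radius is the largest modulus: r(A) ≈ 2.8212. (Cross-check: r(A) ≤ ||A||_2 ≈ 7.4776; equality holds whenever A is normal, though it can also hold for some non-normal A.)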